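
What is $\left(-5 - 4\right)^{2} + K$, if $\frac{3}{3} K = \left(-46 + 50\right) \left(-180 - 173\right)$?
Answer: $-1331$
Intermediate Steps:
$K = -1412$ ($K = \left(-46 + 50\right) \left(-180 - 173\right) = 4 \left(-353\right) = -1412$)
$\left(-5 - 4\right)^{2} + K = \left(-5 - 4\right)^{2} - 1412 = \left(-9\right)^{2} - 1412 = 81 - 1412 = -1331$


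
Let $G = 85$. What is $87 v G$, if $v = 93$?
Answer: $687735$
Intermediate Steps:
$87 v G = 87 \cdot 93 \cdot 85 = 8091 \cdot 85 = 687735$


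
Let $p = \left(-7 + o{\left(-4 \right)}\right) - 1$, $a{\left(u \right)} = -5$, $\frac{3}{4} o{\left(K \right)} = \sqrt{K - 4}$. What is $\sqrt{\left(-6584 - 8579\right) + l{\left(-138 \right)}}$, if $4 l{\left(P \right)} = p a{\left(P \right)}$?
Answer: $\frac{\sqrt{-136377 - 30 i \sqrt{2}}}{3} \approx 0.019148 - 123.1 i$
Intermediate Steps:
$o{\left(K \right)} = \frac{4 \sqrt{-4 + K}}{3}$ ($o{\left(K \right)} = \frac{4 \sqrt{K - 4}}{3} = \frac{4 \sqrt{-4 + K}}{3}$)
$p = -8 + \frac{8 i \sqrt{2}}{3}$ ($p = \left(-7 + \frac{4 \sqrt{-4 - 4}}{3}\right) - 1 = \left(-7 + \frac{4 \sqrt{-8}}{3}\right) - 1 = \left(-7 + \frac{4 \cdot 2 i \sqrt{2}}{3}\right) - 1 = \left(-7 + \frac{8 i \sqrt{2}}{3}\right) - 1 = -8 + \frac{8 i \sqrt{2}}{3} \approx -8.0 + 3.7712 i$)
$l{\left(P \right)} = 10 - \frac{10 i \sqrt{2}}{3}$ ($l{\left(P \right)} = \frac{\left(-8 + \frac{8 i \sqrt{2}}{3}\right) \left(-5\right)}{4} = \frac{40 - \frac{40 i \sqrt{2}}{3}}{4} = 10 - \frac{10 i \sqrt{2}}{3}$)
$\sqrt{\left(-6584 - 8579\right) + l{\left(-138 \right)}} = \sqrt{\left(-6584 - 8579\right) + \left(10 - \frac{10 i \sqrt{2}}{3}\right)} = \sqrt{-15163 + \left(10 - \frac{10 i \sqrt{2}}{3}\right)} = \sqrt{-15153 - \frac{10 i \sqrt{2}}{3}}$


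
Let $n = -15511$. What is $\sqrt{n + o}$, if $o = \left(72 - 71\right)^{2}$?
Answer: $i \sqrt{15510} \approx 124.54 i$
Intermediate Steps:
$o = 1$ ($o = 1^{2} = 1$)
$\sqrt{n + o} = \sqrt{-15511 + 1} = \sqrt{-15510} = i \sqrt{15510}$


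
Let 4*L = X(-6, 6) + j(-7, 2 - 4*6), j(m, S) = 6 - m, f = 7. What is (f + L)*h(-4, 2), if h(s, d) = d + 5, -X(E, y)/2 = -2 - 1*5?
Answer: 385/4 ≈ 96.250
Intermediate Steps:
X(E, y) = 14 (X(E, y) = -2*(-2 - 1*5) = -2*(-2 - 5) = -2*(-7) = 14)
h(s, d) = 5 + d
L = 27/4 (L = (14 + (6 - 1*(-7)))/4 = (14 + (6 + 7))/4 = (14 + 13)/4 = (¼)*27 = 27/4 ≈ 6.7500)
(f + L)*h(-4, 2) = (7 + 27/4)*(5 + 2) = (55/4)*7 = 385/4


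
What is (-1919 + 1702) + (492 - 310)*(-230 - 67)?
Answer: -54271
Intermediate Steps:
(-1919 + 1702) + (492 - 310)*(-230 - 67) = -217 + 182*(-297) = -217 - 54054 = -54271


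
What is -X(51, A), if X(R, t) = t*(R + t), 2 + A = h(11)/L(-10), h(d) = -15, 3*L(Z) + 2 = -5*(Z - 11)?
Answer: 1255502/10609 ≈ 118.34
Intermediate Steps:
L(Z) = 53/3 - 5*Z/3 (L(Z) = -2/3 + (-5*(Z - 11))/3 = -2/3 + (-5*(-11 + Z))/3 = -2/3 + (55 - 5*Z)/3 = -2/3 + (55/3 - 5*Z/3) = 53/3 - 5*Z/3)
A = -251/103 (A = -2 - 15/(53/3 - 5/3*(-10)) = -2 - 15/(53/3 + 50/3) = -2 - 15/103/3 = -2 - 15*3/103 = -2 - 45/103 = -251/103 ≈ -2.4369)
-X(51, A) = -(-251)*(51 - 251/103)/103 = -(-251)*5002/(103*103) = -1*(-1255502/10609) = 1255502/10609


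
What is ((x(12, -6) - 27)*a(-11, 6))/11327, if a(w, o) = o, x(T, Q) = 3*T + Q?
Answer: 18/11327 ≈ 0.0015891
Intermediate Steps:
x(T, Q) = Q + 3*T
((x(12, -6) - 27)*a(-11, 6))/11327 = (((-6 + 3*12) - 27)*6)/11327 = (((-6 + 36) - 27)*6)*(1/11327) = ((30 - 27)*6)*(1/11327) = (3*6)*(1/11327) = 18*(1/11327) = 18/11327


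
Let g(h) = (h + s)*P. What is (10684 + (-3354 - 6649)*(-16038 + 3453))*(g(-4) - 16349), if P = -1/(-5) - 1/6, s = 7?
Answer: -20583009893671/10 ≈ -2.0583e+12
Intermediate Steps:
P = 1/30 (P = -1*(-1/5) - 1*1/6 = 1/5 - 1/6 = 1/30 ≈ 0.033333)
g(h) = 7/30 + h/30 (g(h) = (h + 7)*(1/30) = (7 + h)*(1/30) = 7/30 + h/30)
(10684 + (-3354 - 6649)*(-16038 + 3453))*(g(-4) - 16349) = (10684 + (-3354 - 6649)*(-16038 + 3453))*((7/30 + (1/30)*(-4)) - 16349) = (10684 - 10003*(-12585))*((7/30 - 2/15) - 16349) = (10684 + 125887755)*(1/10 - 16349) = 125898439*(-163489/10) = -20583009893671/10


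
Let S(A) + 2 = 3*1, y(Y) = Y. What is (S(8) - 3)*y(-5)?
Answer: 10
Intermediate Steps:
S(A) = 1 (S(A) = -2 + 3*1 = -2 + 3 = 1)
(S(8) - 3)*y(-5) = (1 - 3)*(-5) = -2*(-5) = 10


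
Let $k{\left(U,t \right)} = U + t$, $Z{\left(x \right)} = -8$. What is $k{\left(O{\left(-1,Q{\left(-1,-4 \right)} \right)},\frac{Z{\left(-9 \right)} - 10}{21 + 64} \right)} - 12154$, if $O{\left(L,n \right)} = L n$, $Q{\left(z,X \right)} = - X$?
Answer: $- \frac{1033448}{85} \approx -12158.0$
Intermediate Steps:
$k{\left(O{\left(-1,Q{\left(-1,-4 \right)} \right)},\frac{Z{\left(-9 \right)} - 10}{21 + 64} \right)} - 12154 = \left(- \left(-1\right) \left(-4\right) + \frac{-8 - 10}{21 + 64}\right) - 12154 = \left(\left(-1\right) 4 - \frac{18}{85}\right) - 12154 = \left(-4 - \frac{18}{85}\right) - 12154 = - \frac{358}{85} - 12154 = - \frac{1033448}{85}$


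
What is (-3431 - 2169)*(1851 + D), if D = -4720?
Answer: 16066400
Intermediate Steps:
(-3431 - 2169)*(1851 + D) = (-3431 - 2169)*(1851 - 4720) = -5600*(-2869) = 16066400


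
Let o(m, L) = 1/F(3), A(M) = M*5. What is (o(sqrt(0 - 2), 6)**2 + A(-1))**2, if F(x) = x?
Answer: 1936/81 ≈ 23.901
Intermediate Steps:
A(M) = 5*M
o(m, L) = 1/3
(o(sqrt(0 - 2), 6)**2 + A(-1))**2 = ((1/3)**2 + 5*(-1))**2 = (1/9 - 5)**2 = (-44/9)**2 = 1936/81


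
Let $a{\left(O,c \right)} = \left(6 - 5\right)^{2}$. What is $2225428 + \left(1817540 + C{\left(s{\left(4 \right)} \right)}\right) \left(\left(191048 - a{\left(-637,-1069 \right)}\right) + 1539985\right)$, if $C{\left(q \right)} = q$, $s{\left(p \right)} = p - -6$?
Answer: $3146239437028$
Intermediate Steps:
$s{\left(p \right)} = 6 + p$ ($s{\left(p \right)} = p + 6 = 6 + p$)
$a{\left(O,c \right)} = 1$ ($a{\left(O,c \right)} = 1^{2} = 1$)
$2225428 + \left(1817540 + C{\left(s{\left(4 \right)} \right)}\right) \left(\left(191048 - a{\left(-637,-1069 \right)}\right) + 1539985\right) = 2225428 + \left(1817540 + \left(6 + 4\right)\right) \left(\left(191048 - 1\right) + 1539985\right) = 2225428 + \left(1817540 + 10\right) \left(\left(191048 - 1\right) + 1539985\right) = 2225428 + 1817550 \left(191047 + 1539985\right) = 2225428 + 1817550 \cdot 1731032 = 2225428 + 3146237211600 = 3146239437028$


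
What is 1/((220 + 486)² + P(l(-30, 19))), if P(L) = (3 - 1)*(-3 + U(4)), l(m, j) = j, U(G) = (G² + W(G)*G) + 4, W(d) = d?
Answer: 1/498502 ≈ 2.0060e-6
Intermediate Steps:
U(G) = 4 + 2*G² (U(G) = (G² + G*G) + 4 = (G² + G²) + 4 = 2*G² + 4 = 4 + 2*G²)
P(L) = 66 (P(L) = (3 - 1)*(-3 + (4 + 2*4²)) = 2*(-3 + (4 + 2*16)) = 2*(-3 + (4 + 32)) = 2*(-3 + 36) = 2*33 = 66)
1/((220 + 486)² + P(l(-30, 19))) = 1/((220 + 486)² + 66) = 1/(706² + 66) = 1/(498436 + 66) = 1/498502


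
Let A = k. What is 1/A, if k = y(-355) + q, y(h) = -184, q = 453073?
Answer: 1/452889 ≈ 2.2080e-6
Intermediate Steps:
k = 452889 (k = -184 + 453073 = 452889)
A = 452889
1/A = 1/452889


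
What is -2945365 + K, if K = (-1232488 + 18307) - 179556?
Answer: -4339102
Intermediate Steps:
K = -1393737 (K = -1214181 - 179556 = -1393737)
-2945365 + K = -2945365 - 1393737 = -4339102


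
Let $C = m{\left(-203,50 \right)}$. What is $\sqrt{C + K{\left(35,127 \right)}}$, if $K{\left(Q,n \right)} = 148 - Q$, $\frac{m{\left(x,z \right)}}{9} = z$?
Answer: $\sqrt{563} \approx 23.728$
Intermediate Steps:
$m{\left(x,z \right)} = 9 z$
$C = 450$ ($C = 9 \cdot 50 = 450$)
$\sqrt{C + K{\left(35,127 \right)}} = \sqrt{450 + \left(148 - 35\right)} = \sqrt{450 + 113} = \sqrt{563}$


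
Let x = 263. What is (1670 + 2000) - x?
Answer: 3407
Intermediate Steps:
(1670 + 2000) - x = (1670 + 2000) - 1*263 = 3670 - 263 = 3407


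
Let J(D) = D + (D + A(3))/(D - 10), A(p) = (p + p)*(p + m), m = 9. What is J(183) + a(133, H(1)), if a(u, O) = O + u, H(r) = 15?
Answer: 57518/173 ≈ 332.47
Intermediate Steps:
A(p) = 2*p*(9 + p) (A(p) = (p + p)*(p + 9) = (2*p)*(9 + p) = 2*p*(9 + p))
J(D) = D + (72 + D)/(-10 + D) (J(D) = D + (D + 2*3*(9 + 3))/(D - 10) = D + (D + 2*3*12)/(-10 + D) = D + (D + 72)/(-10 + D) = D + (72 + D)/(-10 + D))
J(183) + a(133, H(1)) = (72 + 183**2 - 9*183)/(-10 + 183) + (15 + 133) = (72 + 33489 - 1647)/173 + 148 = (1/173)*31914 + 148 = 31914/173 + 148 = 57518/173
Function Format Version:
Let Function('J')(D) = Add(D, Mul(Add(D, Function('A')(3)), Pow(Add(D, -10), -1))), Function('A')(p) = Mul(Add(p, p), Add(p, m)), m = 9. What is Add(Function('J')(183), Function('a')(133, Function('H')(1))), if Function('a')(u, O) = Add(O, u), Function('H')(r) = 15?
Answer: Rational(57518, 173) ≈ 332.47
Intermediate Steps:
Function('A')(p) = Mul(2, p, Add(9, p)) (Function('A')(p) = Mul(Add(p, p), Add(p, 9)) = Mul(Mul(2, p), Add(9, p)) = Mul(2, p, Add(9, p)))
Function('J')(D) = Add(D, Mul(Pow(Add(-10, D), -1), Add(72, D))) (Function('J')(D) = Add(D, Mul(Add(D, Mul(2, 3, Add(9, 3))), Pow(Add(D, -10), -1))) = Add(D, Mul(Add(D, Mul(2, 3, 12)), Pow(Add(-10, D), -1))) = Add(D, Mul(Add(D, 72), Pow(Add(-10, D), -1))) = Add(D, Mul(Add(72, D), Pow(Add(-10, D), -1))) = Add(D, Mul(Pow(Add(-10, D), -1), Add(72, D))))
Add(Function('J')(183), Function('a')(133, Function('H')(1))) = Add(Mul(Pow(Add(-10, 183), -1), Add(72, Pow(183, 2), Mul(-9, 183))), Add(15, 133)) = Add(Mul(Pow(173, -1), Add(72, 33489, -1647)), 148) = Add(Mul(Rational(1, 173), 31914), 148) = Add(Rational(31914, 173), 148) = Rational(57518, 173)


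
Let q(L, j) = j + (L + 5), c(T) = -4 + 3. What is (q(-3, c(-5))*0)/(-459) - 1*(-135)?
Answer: 135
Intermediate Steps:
c(T) = -1
q(L, j) = 5 + L + j (q(L, j) = j + (5 + L) = 5 + L + j)
(q(-3, c(-5))*0)/(-459) - 1*(-135) = ((5 - 3 - 1)*0)/(-459) - 1*(-135) = (1*0)*(-1/459) + 135 = 0*(-1/459) + 135 = 0 + 135 = 135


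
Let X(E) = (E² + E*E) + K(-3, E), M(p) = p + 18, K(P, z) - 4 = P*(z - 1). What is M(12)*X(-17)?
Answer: 19080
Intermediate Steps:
K(P, z) = 4 + P*(-1 + z) (K(P, z) = 4 + P*(z - 1) = 4 + P*(-1 + z))
M(p) = 18 + p
X(E) = 7 - 3*E + 2*E² (X(E) = (E² + E*E) + (4 - 1*(-3) - 3*E) = (E² + E²) + (4 + 3 - 3*E) = 2*E² + (7 - 3*E) = 7 - 3*E + 2*E²)
M(12)*X(-17) = (18 + 12)*(7 - 3*(-17) + 2*(-17)²) = 30*(7 + 51 + 2*289) = 30*(7 + 51 + 578) = 30*636 = 19080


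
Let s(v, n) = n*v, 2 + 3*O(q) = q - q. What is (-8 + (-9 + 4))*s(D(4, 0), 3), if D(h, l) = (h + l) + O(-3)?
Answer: -130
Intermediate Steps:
O(q) = -2/3 (O(q) = -2/3 + (q - q)/3 = -2/3 + (1/3)*0 = -2/3 + 0 = -2/3)
D(h, l) = -2/3 + h + l (D(h, l) = (h + l) - 2/3 = -2/3 + h + l)
(-8 + (-9 + 4))*s(D(4, 0), 3) = (-8 + (-9 + 4))*(3*(-2/3 + 4 + 0)) = (-8 - 5)*(3*(10/3)) = -13*10 = -130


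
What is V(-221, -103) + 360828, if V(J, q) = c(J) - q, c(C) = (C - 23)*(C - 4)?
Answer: 415831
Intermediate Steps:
c(C) = (-23 + C)*(-4 + C)
V(J, q) = 92 + J² - q - 27*J (V(J, q) = (92 + J² - 27*J) - q = 92 + J² - q - 27*J)
V(-221, -103) + 360828 = (92 + (-221)² - 1*(-103) - 27*(-221)) + 360828 = (92 + 48841 + 103 + 5967) + 360828 = 55003 + 360828 = 415831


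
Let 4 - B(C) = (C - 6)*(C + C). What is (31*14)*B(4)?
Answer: 8680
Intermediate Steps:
B(C) = 4 - 2*C*(-6 + C) (B(C) = 4 - (C - 6)*(C + C) = 4 - (-6 + C)*2*C = 4 - 2*C*(-6 + C))
(31*14)*B(4) = (31*14)*(4 - 2*4**2 + 12*4) = 434*(4 - 2*16 + 48) = 434*(4 - 32 + 48) = 434*20 = 8680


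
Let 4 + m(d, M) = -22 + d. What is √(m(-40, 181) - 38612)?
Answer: I*√38678 ≈ 196.67*I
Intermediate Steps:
m(d, M) = -26 + d (m(d, M) = -4 + (-22 + d) = -26 + d)
√(m(-40, 181) - 38612) = √((-26 - 40) - 38612) = √(-66 - 38612) = √(-38678) = I*√38678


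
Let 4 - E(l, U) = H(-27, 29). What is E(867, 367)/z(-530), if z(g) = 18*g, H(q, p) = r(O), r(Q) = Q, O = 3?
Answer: -1/9540 ≈ -0.00010482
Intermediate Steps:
H(q, p) = 3
E(l, U) = 1 (E(l, U) = 4 - 1*3 = 4 - 3 = 1)
E(867, 367)/z(-530) = 1/(18*(-530)) = 1/(-9540) = 1*(-1/9540) = -1/9540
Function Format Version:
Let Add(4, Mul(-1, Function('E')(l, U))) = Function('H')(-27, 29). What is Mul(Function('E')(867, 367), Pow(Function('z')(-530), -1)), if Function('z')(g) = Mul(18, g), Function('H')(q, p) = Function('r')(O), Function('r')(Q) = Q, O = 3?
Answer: Rational(-1, 9540) ≈ -0.00010482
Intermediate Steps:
Function('H')(q, p) = 3
Function('E')(l, U) = 1 (Function('E')(l, U) = Add(4, Mul(-1, 3)) = Add(4, -3) = 1)
Mul(Function('E')(867, 367), Pow(Function('z')(-530), -1)) = Mul(1, Pow(Mul(18, -530), -1)) = Mul(1, Pow(-9540, -1)) = Mul(1, Rational(-1, 9540)) = Rational(-1, 9540)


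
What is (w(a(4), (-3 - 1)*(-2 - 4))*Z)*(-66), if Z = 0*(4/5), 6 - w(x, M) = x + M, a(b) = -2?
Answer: 0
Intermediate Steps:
w(x, M) = 6 - M - x (w(x, M) = 6 - (x + M) = 6 - (M + x) = 6 + (-M - x) = 6 - M - x)
Z = 0 (Z = 0*(4*(⅕)) = 0*(⅘) = 0)
(w(a(4), (-3 - 1)*(-2 - 4))*Z)*(-66) = ((6 - (-3 - 1)*(-2 - 4) - 1*(-2))*0)*(-66) = ((6 - (-4)*(-6) + 2)*0)*(-66) = ((6 - 1*24 + 2)*0)*(-66) = ((6 - 24 + 2)*0)*(-66) = -16*0*(-66) = 0*(-66) = 0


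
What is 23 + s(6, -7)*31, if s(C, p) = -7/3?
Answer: -148/3 ≈ -49.333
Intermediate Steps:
s(C, p) = -7/3 (s(C, p) = -7*⅓ = -7/3)
23 + s(6, -7)*31 = 23 - 7/3*31 = 23 - 217/3 = -148/3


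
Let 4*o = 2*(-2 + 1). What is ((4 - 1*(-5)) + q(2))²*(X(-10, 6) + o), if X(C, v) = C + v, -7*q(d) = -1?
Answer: -18432/49 ≈ -376.16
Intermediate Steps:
q(d) = ⅐ (q(d) = -⅐*(-1) = ⅐)
o = -½ (o = (2*(-2 + 1))/4 = (2*(-1))/4 = (¼)*(-2) = -½ ≈ -0.50000)
((4 - 1*(-5)) + q(2))²*(X(-10, 6) + o) = ((4 - 1*(-5)) + ⅐)²*((-10 + 6) - ½) = ((4 + 5) + ⅐)²*(-4 - ½) = (9 + ⅐)²*(-9/2) = (64/7)²*(-9/2) = (4096/49)*(-9/2) = -18432/49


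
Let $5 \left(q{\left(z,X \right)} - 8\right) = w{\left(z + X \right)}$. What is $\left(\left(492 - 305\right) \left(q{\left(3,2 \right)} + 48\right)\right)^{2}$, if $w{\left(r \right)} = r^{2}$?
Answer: $130119649$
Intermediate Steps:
$q{\left(z,X \right)} = 8 + \frac{\left(X + z\right)^{2}}{5}$ ($q{\left(z,X \right)} = 8 + \frac{\left(z + X\right)^{2}}{5} = 8 + \frac{\left(X + z\right)^{2}}{5}$)
$\left(\left(492 - 305\right) \left(q{\left(3,2 \right)} + 48\right)\right)^{2} = \left(\left(492 - 305\right) \left(\left(8 + \frac{\left(2 + 3\right)^{2}}{5}\right) + 48\right)\right)^{2} = \left(187 \left(\left(8 + \frac{5^{2}}{5}\right) + 48\right)\right)^{2} = \left(187 \left(\left(8 + \frac{1}{5} \cdot 25\right) + 48\right)\right)^{2} = \left(187 \left(\left(8 + 5\right) + 48\right)\right)^{2} = \left(187 \left(13 + 48\right)\right)^{2} = \left(187 \cdot 61\right)^{2} = 11407^{2} = 130119649$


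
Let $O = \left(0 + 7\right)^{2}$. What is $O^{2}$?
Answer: $2401$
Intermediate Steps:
$O = 49$ ($O = 7^{2} = 49$)
$O^{2} = 49^{2} = 2401$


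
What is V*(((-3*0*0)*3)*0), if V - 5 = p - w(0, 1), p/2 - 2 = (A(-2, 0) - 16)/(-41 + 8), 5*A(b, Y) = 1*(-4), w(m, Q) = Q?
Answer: 0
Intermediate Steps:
A(b, Y) = -⅘ (A(b, Y) = (1*(-4))/5 = (⅕)*(-4) = -⅘)
p = 276/55 (p = 4 + 2*((-⅘ - 16)/(-41 + 8)) = 4 + 2*(-84/5/(-33)) = 4 + 2*(-84/5*(-1/33)) = 4 + 2*(28/55) = 4 + 56/55 = 276/55 ≈ 5.0182)
V = 496/55 (V = 5 + (276/55 - 1*1) = 5 + (276/55 - 1) = 5 + 221/55 = 496/55 ≈ 9.0182)
V*(((-3*0*0)*3)*0) = 496*(((-3*0*0)*3)*0)/55 = 496*(((0*0)*3)*0)/55 = 496*((0*3)*0)/55 = 496*(0*0)/55 = (496/55)*0 = 0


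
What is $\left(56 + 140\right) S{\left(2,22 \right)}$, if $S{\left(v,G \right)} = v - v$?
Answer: $0$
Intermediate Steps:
$S{\left(v,G \right)} = 0$
$\left(56 + 140\right) S{\left(2,22 \right)} = \left(56 + 140\right) 0 = 196 \cdot 0 = 0$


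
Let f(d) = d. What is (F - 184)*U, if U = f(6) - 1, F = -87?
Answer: -1355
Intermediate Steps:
U = 5 (U = 6 - 1 = 5)
(F - 184)*U = (-87 - 184)*5 = -271*5 = -1355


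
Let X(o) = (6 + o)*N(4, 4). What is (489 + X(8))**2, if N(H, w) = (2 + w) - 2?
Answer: 297025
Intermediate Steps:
N(H, w) = w
X(o) = 24 + 4*o (X(o) = (6 + o)*4 = 24 + 4*o)
(489 + X(8))**2 = (489 + (24 + 4*8))**2 = (489 + (24 + 32))**2 = (489 + 56)**2 = 545**2 = 297025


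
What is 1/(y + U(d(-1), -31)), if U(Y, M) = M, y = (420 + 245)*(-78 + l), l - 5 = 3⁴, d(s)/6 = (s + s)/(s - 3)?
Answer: 1/5289 ≈ 0.00018907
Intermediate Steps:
d(s) = 12*s/(-3 + s) (d(s) = 6*((s + s)/(s - 3)) = 6*((2*s)/(-3 + s)) = 6*(2*s/(-3 + s)) = 12*s/(-3 + s))
l = 86 (l = 5 + 3⁴ = 5 + 81 = 86)
y = 5320 (y = (420 + 245)*(-78 + 86) = 665*8 = 5320)
1/(y + U(d(-1), -31)) = 1/(5320 - 31) = 1/5289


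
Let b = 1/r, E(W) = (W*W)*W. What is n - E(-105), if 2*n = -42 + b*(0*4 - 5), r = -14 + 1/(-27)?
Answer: 877463967/758 ≈ 1.1576e+6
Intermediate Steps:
E(W) = W³ (E(W) = W²*W = W³)
r = -379/27 (r = -14 - 1/27 = -379/27 ≈ -14.037)
b = -27/379 (b = 1/(-379/27) = -27/379 ≈ -0.071240)
n = -15783/758 (n = (-42 - 27*(0*4 - 5)/379)/2 = (-42 - 27*(0 - 5)/379)/2 = (-42 - 27/379*(-5))/2 = (-42 + 135/379)/2 = (½)*(-15783/379) = -15783/758 ≈ -20.822)
n - E(-105) = -15783/758 - 1*(-105)³ = -15783/758 - 1*(-1157625) = -15783/758 + 1157625 = 877463967/758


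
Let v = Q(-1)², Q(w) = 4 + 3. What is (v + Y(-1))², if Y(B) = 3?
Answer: 2704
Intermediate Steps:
Q(w) = 7
v = 49 (v = 7² = 49)
(v + Y(-1))² = (49 + 3)² = 52² = 2704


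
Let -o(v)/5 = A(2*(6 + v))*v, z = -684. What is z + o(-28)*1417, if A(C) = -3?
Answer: -595824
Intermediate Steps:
o(v) = 15*v (o(v) = -(-15)*v = 15*v)
z + o(-28)*1417 = -684 + (15*(-28))*1417 = -684 - 420*1417 = -684 - 595140 = -595824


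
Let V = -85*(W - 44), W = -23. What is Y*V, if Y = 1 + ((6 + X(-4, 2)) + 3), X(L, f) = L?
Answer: 34170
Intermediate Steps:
Y = 6 (Y = 1 + ((6 - 4) + 3) = 1 + (2 + 3) = 1 + 5 = 6)
V = 5695 (V = -85*(-23 - 44) = -85*(-67) = 5695)
Y*V = 6*5695 = 34170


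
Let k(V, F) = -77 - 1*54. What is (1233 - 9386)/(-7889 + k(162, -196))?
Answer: 8153/8020 ≈ 1.0166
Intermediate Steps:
k(V, F) = -131 (k(V, F) = -77 - 54 = -131)
(1233 - 9386)/(-7889 + k(162, -196)) = (1233 - 9386)/(-7889 - 131) = -8153/(-8020) = -8153*(-1/8020) = 8153/8020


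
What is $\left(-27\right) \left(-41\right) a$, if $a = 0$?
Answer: $0$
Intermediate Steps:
$\left(-27\right) \left(-41\right) a = \left(-27\right) \left(-41\right) 0 = 1107 \cdot 0 = 0$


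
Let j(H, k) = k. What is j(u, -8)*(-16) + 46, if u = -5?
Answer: 174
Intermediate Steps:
j(u, -8)*(-16) + 46 = -8*(-16) + 46 = 128 + 46 = 174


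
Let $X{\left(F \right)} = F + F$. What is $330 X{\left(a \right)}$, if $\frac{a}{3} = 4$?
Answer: $7920$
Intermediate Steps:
$a = 12$ ($a = 3 \cdot 4 = 12$)
$X{\left(F \right)} = 2 F$
$330 X{\left(a \right)} = 330 \cdot 2 \cdot 12 = 330 \cdot 24 = 7920$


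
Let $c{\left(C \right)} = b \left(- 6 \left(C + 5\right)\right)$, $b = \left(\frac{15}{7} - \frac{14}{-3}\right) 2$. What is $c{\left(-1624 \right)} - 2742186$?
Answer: $- \frac{18269234}{7} \approx -2.6099 \cdot 10^{6}$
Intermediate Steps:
$b = \frac{286}{21}$ ($b = \left(15 \cdot \frac{1}{7} - - \frac{14}{3}\right) 2 = \left(\frac{15}{7} + \frac{14}{3}\right) 2 = \frac{143}{21} \cdot 2 = \frac{286}{21} \approx 13.619$)
$c{\left(C \right)} = - \frac{2860}{7} - \frac{572 C}{7}$ ($c{\left(C \right)} = \frac{286 \left(- 6 \left(C + 5\right)\right)}{21} = \frac{286 \left(- 6 \left(5 + C\right)\right)}{21} = \frac{286 \left(-30 - 6 C\right)}{21} = - \frac{2860}{7} - \frac{572 C}{7}$)
$c{\left(-1624 \right)} - 2742186 = \left(- \frac{2860}{7} - -132704\right) - 2742186 = \left(- \frac{2860}{7} + 132704\right) - 2742186 = \frac{926068}{7} - 2742186 = - \frac{18269234}{7}$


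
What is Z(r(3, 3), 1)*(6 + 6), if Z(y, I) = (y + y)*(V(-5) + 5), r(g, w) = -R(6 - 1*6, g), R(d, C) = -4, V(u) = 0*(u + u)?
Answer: 480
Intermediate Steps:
V(u) = 0 (V(u) = 0*(2*u) = 0)
r(g, w) = 4 (r(g, w) = -1*(-4) = 4)
Z(y, I) = 10*y (Z(y, I) = (y + y)*(0 + 5) = (2*y)*5 = 10*y)
Z(r(3, 3), 1)*(6 + 6) = (10*4)*(6 + 6) = 40*12 = 480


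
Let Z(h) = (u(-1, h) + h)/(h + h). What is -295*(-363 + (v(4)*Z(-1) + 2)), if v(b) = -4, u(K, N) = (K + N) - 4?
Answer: 110625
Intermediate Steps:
u(K, N) = -4 + K + N
Z(h) = (-5 + 2*h)/(2*h) (Z(h) = ((-4 - 1 + h) + h)/(h + h) = ((-5 + h) + h)/((2*h)) = (-5 + 2*h)*(1/(2*h)) = (-5 + 2*h)/(2*h))
-295*(-363 + (v(4)*Z(-1) + 2)) = -295*(-363 + (-4*(-5/2 - 1)/(-1) + 2)) = -295*(-363 + (-(-4)*(-7)/2 + 2)) = -295*(-363 + (-4*7/2 + 2)) = -295*(-363 + (-14 + 2)) = -295*(-363 - 12) = -295*(-375) = 110625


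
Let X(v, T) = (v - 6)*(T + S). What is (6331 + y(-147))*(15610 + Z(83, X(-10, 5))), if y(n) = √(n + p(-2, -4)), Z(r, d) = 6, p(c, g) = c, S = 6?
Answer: 98864896 + 15616*I*√149 ≈ 9.8865e+7 + 1.9062e+5*I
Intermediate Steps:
X(v, T) = (-6 + v)*(6 + T) (X(v, T) = (v - 6)*(T + 6) = (-6 + v)*(6 + T))
y(n) = √(-2 + n) (y(n) = √(n - 2) = √(-2 + n))
(6331 + y(-147))*(15610 + Z(83, X(-10, 5))) = (6331 + √(-2 - 147))*(15610 + 6) = (6331 + √(-149))*15616 = (6331 + I*√149)*15616 = 98864896 + 15616*I*√149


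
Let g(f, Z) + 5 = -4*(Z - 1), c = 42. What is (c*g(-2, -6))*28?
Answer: 27048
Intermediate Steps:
g(f, Z) = -1 - 4*Z (g(f, Z) = -5 - 4*(Z - 1) = -5 - 4*(-1 + Z) = -5 + (4 - 4*Z) = -1 - 4*Z)
(c*g(-2, -6))*28 = (42*(-1 - 4*(-6)))*28 = (42*(-1 + 24))*28 = (42*23)*28 = 966*28 = 27048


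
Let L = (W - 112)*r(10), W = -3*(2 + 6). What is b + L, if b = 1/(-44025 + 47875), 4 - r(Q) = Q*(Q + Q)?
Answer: 102625601/3850 ≈ 26656.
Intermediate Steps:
W = -24 (W = -3*8 = -24)
r(Q) = 4 - 2*Q² (r(Q) = 4 - Q*(Q + Q) = 4 - Q*2*Q = 4 - 2*Q²)
b = 1/3850 ≈ 0.00025974
L = 26656 (L = (-24 - 112)*(4 - 2*10²) = -136*(4 - 2*100) = -136*(4 - 200) = -136*(-196) = 26656)
b + L = 1/3850 + 26656 = 102625601/3850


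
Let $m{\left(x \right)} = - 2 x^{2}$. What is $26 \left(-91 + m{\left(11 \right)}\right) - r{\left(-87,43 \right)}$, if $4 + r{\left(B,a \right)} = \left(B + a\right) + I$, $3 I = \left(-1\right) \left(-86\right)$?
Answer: $- \frac{25916}{3} \approx -8638.7$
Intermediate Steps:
$I = \frac{86}{3}$ ($I = \frac{\left(-1\right) \left(-86\right)}{3} = \frac{1}{3} \cdot 86 = \frac{86}{3} \approx 28.667$)
$r{\left(B,a \right)} = \frac{74}{3} + B + a$ ($r{\left(B,a \right)} = -4 + \left(\left(B + a\right) + \frac{86}{3}\right) = -4 + \left(\frac{86}{3} + B + a\right) = \frac{74}{3} + B + a$)
$26 \left(-91 + m{\left(11 \right)}\right) - r{\left(-87,43 \right)} = 26 \left(-91 - 2 \cdot 11^{2}\right) - \left(\frac{74}{3} - 87 + 43\right) = 26 \left(-91 - 242\right) - - \frac{58}{3} = 26 \left(-91 - 242\right) + \frac{58}{3} = 26 \left(-333\right) + \frac{58}{3} = -8658 + \frac{58}{3} = - \frac{25916}{3}$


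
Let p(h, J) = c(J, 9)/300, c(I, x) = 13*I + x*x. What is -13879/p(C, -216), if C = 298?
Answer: 1387900/909 ≈ 1526.8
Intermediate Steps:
c(I, x) = x² + 13*I (c(I, x) = 13*I + x² = x² + 13*I)
p(h, J) = 27/100 + 13*J/300 (p(h, J) = (9² + 13*J)/300 = (81 + 13*J)*(1/300) = 27/100 + 13*J/300)
-13879/p(C, -216) = -13879/(27/100 + (13/300)*(-216)) = -13879/(27/100 - 234/25) = -13879/(-909/100) = -13879*(-100/909) = 1387900/909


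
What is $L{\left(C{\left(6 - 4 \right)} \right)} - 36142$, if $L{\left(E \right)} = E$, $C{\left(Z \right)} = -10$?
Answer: $-36152$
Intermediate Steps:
$L{\left(C{\left(6 - 4 \right)} \right)} - 36142 = -10 - 36142 = -36152$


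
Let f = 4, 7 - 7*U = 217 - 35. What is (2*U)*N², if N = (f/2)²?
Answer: -800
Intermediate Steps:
U = -25 (U = 1 - (217 - 35)/7 = 1 - ⅐*182 = 1 - 26 = -25)
N = 4 (N = (4/2)² = (4*(½))² = 2² = 4)
(2*U)*N² = (2*(-25))*4² = -50*16 = -800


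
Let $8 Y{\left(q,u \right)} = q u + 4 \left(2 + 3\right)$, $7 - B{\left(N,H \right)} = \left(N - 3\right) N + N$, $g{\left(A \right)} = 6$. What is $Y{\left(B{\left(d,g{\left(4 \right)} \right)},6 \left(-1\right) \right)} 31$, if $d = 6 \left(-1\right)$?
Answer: $\frac{4123}{4} \approx 1030.8$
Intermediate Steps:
$d = -6$
$B{\left(N,H \right)} = 7 - N - N \left(-3 + N\right)$ ($B{\left(N,H \right)} = 7 - \left(\left(N - 3\right) N + N\right) = 7 - \left(\left(-3 + N\right) N + N\right) = 7 - \left(N \left(-3 + N\right) + N\right) = 7 - \left(N + N \left(-3 + N\right)\right) = 7 - N - N \left(-3 + N\right)$)
$Y{\left(q,u \right)} = \frac{5}{2} + \frac{q u}{8}$ ($Y{\left(q,u \right)} = \frac{q u + 4 \left(2 + 3\right)}{8} = \frac{q u + 4 \cdot 5}{8} = \frac{q u + 20}{8} = \frac{20 + q u}{8} = \frac{5}{2} + \frac{q u}{8}$)
$Y{\left(B{\left(d,g{\left(4 \right)} \right)},6 \left(-1\right) \right)} 31 = \left(\frac{5}{2} + \frac{\left(7 - \left(-6\right)^{2} + 2 \left(-6\right)\right) 6 \left(-1\right)}{8}\right) 31 = \left(\frac{5}{2} + \frac{1}{8} \left(7 - 36 - 12\right) \left(-6\right)\right) 31 = \left(\frac{5}{2} + \frac{1}{8} \left(-41\right) \left(-6\right)\right) 31 = \left(\frac{5}{2} + \frac{123}{4}\right) 31 = \frac{133}{4} \cdot 31 = \frac{4123}{4}$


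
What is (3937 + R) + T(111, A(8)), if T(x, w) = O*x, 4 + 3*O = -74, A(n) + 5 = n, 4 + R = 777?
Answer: 1824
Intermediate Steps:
R = 773 (R = -4 + 777 = 773)
A(n) = -5 + n
O = -26 (O = -4/3 + (⅓)*(-74) = -4/3 - 74/3 = -26)
T(x, w) = -26*x
(3937 + R) + T(111, A(8)) = (3937 + 773) - 26*111 = 4710 - 2886 = 1824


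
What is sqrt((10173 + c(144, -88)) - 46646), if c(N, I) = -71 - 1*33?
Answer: I*sqrt(36577) ≈ 191.25*I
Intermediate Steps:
c(N, I) = -104 (c(N, I) = -71 - 33 = -104)
sqrt((10173 + c(144, -88)) - 46646) = sqrt((10173 - 104) - 46646) = sqrt(10069 - 46646) = sqrt(-36577) = I*sqrt(36577)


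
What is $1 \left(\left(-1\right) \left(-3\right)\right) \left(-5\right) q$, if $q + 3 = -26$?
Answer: $435$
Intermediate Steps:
$q = -29$ ($q = -3 - 26 = -29$)
$1 \left(\left(-1\right) \left(-3\right)\right) \left(-5\right) q = 1 \left(\left(-1\right) \left(-3\right)\right) \left(-5\right) \left(-29\right) = 1 \cdot 3 \left(-5\right) \left(-29\right) = 3 \left(-5\right) \left(-29\right) = \left(-15\right) \left(-29\right) = 435$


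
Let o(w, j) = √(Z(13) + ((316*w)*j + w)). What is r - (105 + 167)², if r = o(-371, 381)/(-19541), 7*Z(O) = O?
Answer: -73984 - 2*I*√547174243/136787 ≈ -73984.0 - 0.34202*I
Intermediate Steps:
Z(O) = O/7
o(w, j) = √(13/7 + w + 316*j*w) (o(w, j) = √((⅐)*13 + ((316*w)*j + w)) = √(13/7 + (316*j*w + w)) = √(13/7 + (w + 316*j*w)) = √(13/7 + w + 316*j*w))
r = -2*I*√547174243/136787 (r = (√(91 + 49*(-371) + 15484*381*(-371))/7)/(-19541) = (√(91 - 18179 - 2188678884)/7)*(-1/19541) = (√(-2188696972)/7)*(-1/19541) = ((2*I*√547174243)/7)*(-1/19541) = (2*I*√547174243/7)*(-1/19541) = -2*I*√547174243/136787 ≈ -0.34202*I)
r - (105 + 167)² = -2*I*√547174243/136787 - (105 + 167)² = -2*I*√547174243/136787 - 1*272² = -2*I*√547174243/136787 - 1*73984 = -2*I*√547174243/136787 - 73984 = -73984 - 2*I*√547174243/136787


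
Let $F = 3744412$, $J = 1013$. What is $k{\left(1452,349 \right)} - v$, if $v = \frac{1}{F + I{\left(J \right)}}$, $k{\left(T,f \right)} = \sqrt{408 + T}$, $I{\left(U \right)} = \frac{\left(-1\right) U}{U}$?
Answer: $- \frac{1}{3744411} + 2 \sqrt{465} \approx 43.128$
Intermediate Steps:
$I{\left(U \right)} = -1$
$v = \frac{1}{3744411}$ ($v = \frac{1}{3744412 - 1} = \frac{1}{3744411} \approx 2.6706 \cdot 10^{-7}$)
$k{\left(1452,349 \right)} - v = \sqrt{408 + 1452} - \frac{1}{3744411} = \sqrt{1860} - \frac{1}{3744411} = 2 \sqrt{465} - \frac{1}{3744411} = - \frac{1}{3744411} + 2 \sqrt{465}$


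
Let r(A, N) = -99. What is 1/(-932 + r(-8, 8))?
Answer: -1/1031 ≈ -0.00096993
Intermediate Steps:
1/(-932 + r(-8, 8)) = 1/(-932 - 99) = 1/(-1031) = -1/1031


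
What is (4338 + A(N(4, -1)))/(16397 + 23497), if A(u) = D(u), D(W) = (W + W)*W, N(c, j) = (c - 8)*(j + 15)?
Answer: 5305/19947 ≈ 0.26595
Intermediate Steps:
N(c, j) = (-8 + c)*(15 + j)
D(W) = 2*W² (D(W) = (2*W)*W = 2*W²)
A(u) = 2*u²
(4338 + A(N(4, -1)))/(16397 + 23497) = (4338 + 2*(-120 - 8*(-1) + 15*4 + 4*(-1))²)/(16397 + 23497) = (4338 + 2*(-120 + 8 + 60 - 4)²)/39894 = (4338 + 2*(-56)²)*(1/39894) = (4338 + 2*3136)*(1/39894) = (4338 + 6272)*(1/39894) = 10610*(1/39894) = 5305/19947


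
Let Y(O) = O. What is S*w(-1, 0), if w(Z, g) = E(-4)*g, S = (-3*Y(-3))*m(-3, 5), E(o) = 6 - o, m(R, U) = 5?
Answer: 0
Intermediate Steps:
S = 45 (S = -3*(-3)*5 = 9*5 = 45)
w(Z, g) = 10*g (w(Z, g) = (6 - 1*(-4))*g = (6 + 4)*g = 10*g)
S*w(-1, 0) = 45*(10*0) = 45*0 = 0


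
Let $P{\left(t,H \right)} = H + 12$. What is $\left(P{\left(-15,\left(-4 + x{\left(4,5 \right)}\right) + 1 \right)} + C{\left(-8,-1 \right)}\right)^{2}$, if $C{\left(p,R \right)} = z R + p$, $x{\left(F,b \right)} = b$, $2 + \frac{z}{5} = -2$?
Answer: $676$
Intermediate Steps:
$z = -20$ ($z = -10 + 5 \left(-2\right) = -10 - 10 = -20$)
$C{\left(p,R \right)} = p - 20 R$ ($C{\left(p,R \right)} = - 20 R + p = p - 20 R$)
$P{\left(t,H \right)} = 12 + H$
$\left(P{\left(-15,\left(-4 + x{\left(4,5 \right)}\right) + 1 \right)} + C{\left(-8,-1 \right)}\right)^{2} = \left(\left(12 + \left(\left(-4 + 5\right) + 1\right)\right) - -12\right)^{2} = \left(\left(12 + \left(1 + 1\right)\right) + \left(-8 + 20\right)\right)^{2} = \left(\left(12 + 2\right) + 12\right)^{2} = \left(14 + 12\right)^{2} = 26^{2} = 676$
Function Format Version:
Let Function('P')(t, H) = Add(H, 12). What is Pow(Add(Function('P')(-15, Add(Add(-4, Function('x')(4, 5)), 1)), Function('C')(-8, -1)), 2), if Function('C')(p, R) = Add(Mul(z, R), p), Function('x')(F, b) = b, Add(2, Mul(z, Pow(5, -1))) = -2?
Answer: 676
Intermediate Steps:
z = -20 (z = Add(-10, Mul(5, -2)) = Add(-10, -10) = -20)
Function('C')(p, R) = Add(p, Mul(-20, R)) (Function('C')(p, R) = Add(Mul(-20, R), p) = Add(p, Mul(-20, R)))
Function('P')(t, H) = Add(12, H)
Pow(Add(Function('P')(-15, Add(Add(-4, Function('x')(4, 5)), 1)), Function('C')(-8, -1)), 2) = Pow(Add(Add(12, Add(Add(-4, 5), 1)), Add(-8, Mul(-20, -1))), 2) = Pow(Add(Add(12, Add(1, 1)), Add(-8, 20)), 2) = Pow(Add(Add(12, 2), 12), 2) = Pow(Add(14, 12), 2) = Pow(26, 2) = 676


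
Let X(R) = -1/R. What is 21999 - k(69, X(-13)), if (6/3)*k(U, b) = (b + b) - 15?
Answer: 572167/26 ≈ 22006.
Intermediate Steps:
k(U, b) = -15/2 + b (k(U, b) = ((b + b) - 15)/2 = (2*b - 15)/2 = (-15 + 2*b)/2 = -15/2 + b)
21999 - k(69, X(-13)) = 21999 - (-15/2 - 1/(-13)) = 21999 - (-15/2 - 1*(-1/13)) = 21999 - (-15/2 + 1/13) = 21999 - 1*(-193/26) = 21999 + 193/26 = 572167/26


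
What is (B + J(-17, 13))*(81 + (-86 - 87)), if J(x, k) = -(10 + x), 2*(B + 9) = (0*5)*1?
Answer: 184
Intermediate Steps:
B = -9 (B = -9 + ((0*5)*1)/2 = -9 + (0*1)/2 = -9 + (1/2)*0 = -9 + 0 = -9)
J(x, k) = -10 - x
(B + J(-17, 13))*(81 + (-86 - 87)) = (-9 + (-10 - 1*(-17)))*(81 + (-86 - 87)) = (-9 + (-10 + 17))*(81 - 173) = (-9 + 7)*(-92) = -2*(-92) = 184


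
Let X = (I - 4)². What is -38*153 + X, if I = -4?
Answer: -5750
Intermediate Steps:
X = 64 (X = (-4 - 4)² = (-8)² = 64)
-38*153 + X = -38*153 + 64 = -5814 + 64 = -5750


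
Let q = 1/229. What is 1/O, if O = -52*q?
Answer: -229/52 ≈ -4.4038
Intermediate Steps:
q = 1/229 ≈ 0.0043668
O = -52/229 (O = -52*1/229 = -52/229 ≈ -0.22707)
1/O = 1/(-52/229) = -229/52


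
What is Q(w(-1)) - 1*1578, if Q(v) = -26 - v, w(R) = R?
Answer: -1603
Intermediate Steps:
Q(w(-1)) - 1*1578 = (-26 - 1*(-1)) - 1*1578 = (-26 + 1) - 1578 = -25 - 1578 = -1603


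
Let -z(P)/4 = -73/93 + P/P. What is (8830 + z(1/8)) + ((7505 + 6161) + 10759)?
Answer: 3092635/93 ≈ 33254.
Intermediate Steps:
z(P) = -80/93 (z(P) = -4*(-73/93 + P/P) = -4*(-73*1/93 + 1) = -4*(-73/93 + 1) = -4*20/93 = -80/93)
(8830 + z(1/8)) + ((7505 + 6161) + 10759) = (8830 - 80/93) + ((7505 + 6161) + 10759) = 821110/93 + (13666 + 10759) = 821110/93 + 24425 = 3092635/93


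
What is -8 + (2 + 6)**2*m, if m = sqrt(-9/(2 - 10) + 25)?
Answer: -8 + 16*sqrt(418) ≈ 319.12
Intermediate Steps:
m = sqrt(418)/4 (m = sqrt(-9/(-8) + 25) = sqrt(-9*(-1/8) + 25) = sqrt(9/8 + 25) = sqrt(209/8) = sqrt(418)/4 ≈ 5.1113)
-8 + (2 + 6)**2*m = -8 + (2 + 6)**2*(sqrt(418)/4) = -8 + 8**2*(sqrt(418)/4) = -8 + 64*(sqrt(418)/4) = -8 + 16*sqrt(418)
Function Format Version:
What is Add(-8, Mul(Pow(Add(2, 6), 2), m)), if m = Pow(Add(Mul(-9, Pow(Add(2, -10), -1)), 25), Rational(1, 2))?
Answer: Add(-8, Mul(16, Pow(418, Rational(1, 2)))) ≈ 319.12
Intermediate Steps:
m = Mul(Rational(1, 4), Pow(418, Rational(1, 2))) (m = Pow(Add(Mul(-9, Pow(-8, -1)), 25), Rational(1, 2)) = Pow(Add(Mul(-9, Rational(-1, 8)), 25), Rational(1, 2)) = Pow(Add(Rational(9, 8), 25), Rational(1, 2)) = Pow(Rational(209, 8), Rational(1, 2)) = Mul(Rational(1, 4), Pow(418, Rational(1, 2))) ≈ 5.1113)
Add(-8, Mul(Pow(Add(2, 6), 2), m)) = Add(-8, Mul(Pow(Add(2, 6), 2), Mul(Rational(1, 4), Pow(418, Rational(1, 2))))) = Add(-8, Mul(Pow(8, 2), Mul(Rational(1, 4), Pow(418, Rational(1, 2))))) = Add(-8, Mul(64, Mul(Rational(1, 4), Pow(418, Rational(1, 2))))) = Add(-8, Mul(16, Pow(418, Rational(1, 2))))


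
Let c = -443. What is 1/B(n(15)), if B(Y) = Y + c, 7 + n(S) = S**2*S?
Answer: 1/2925 ≈ 0.00034188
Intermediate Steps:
n(S) = -7 + S**3 (n(S) = -7 + S**2*S = -7 + S**3)
B(Y) = -443 + Y (B(Y) = Y - 443 = -443 + Y)
1/B(n(15)) = 1/(-443 + (-7 + 15**3)) = 1/(-443 + (-7 + 3375)) = 1/(-443 + 3368) = 1/2925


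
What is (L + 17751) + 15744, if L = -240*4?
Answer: 32535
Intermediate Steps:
L = -960
(L + 17751) + 15744 = (-960 + 17751) + 15744 = 16791 + 15744 = 32535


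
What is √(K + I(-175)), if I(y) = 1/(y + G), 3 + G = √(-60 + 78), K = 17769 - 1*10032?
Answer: √(1377185 - 23211*√2)/√(178 - 3*√2) ≈ 87.960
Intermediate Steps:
K = 7737 (K = 17769 - 10032 = 7737)
G = -3 + 3*√2 (G = -3 + √(-60 + 78) = -3 + √18 = -3 + 3*√2 ≈ 1.2426)
I(y) = 1/(-3 + y + 3*√2) (I(y) = 1/(y + (-3 + 3*√2)) = 1/(-3 + y + 3*√2))
√(K + I(-175)) = √(7737 + 1/(-3 - 175 + 3*√2)) = √(7737 + 1/(-178 + 3*√2))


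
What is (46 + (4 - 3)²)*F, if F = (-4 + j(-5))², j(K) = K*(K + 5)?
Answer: 752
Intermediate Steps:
j(K) = K*(5 + K)
F = 16 (F = (-4 - 5*(5 - 5))² = (-4 - 5*0)² = (-4 + 0)² = (-4)² = 16)
(46 + (4 - 3)²)*F = (46 + (4 - 3)²)*16 = (46 + 1²)*16 = (46 + 1)*16 = 47*16 = 752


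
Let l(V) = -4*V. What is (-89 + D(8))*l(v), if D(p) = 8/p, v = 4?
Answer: 1408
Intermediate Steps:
(-89 + D(8))*l(v) = (-89 + 8/8)*(-4*4) = (-89 + 8*(⅛))*(-16) = (-89 + 1)*(-16) = -88*(-16) = 1408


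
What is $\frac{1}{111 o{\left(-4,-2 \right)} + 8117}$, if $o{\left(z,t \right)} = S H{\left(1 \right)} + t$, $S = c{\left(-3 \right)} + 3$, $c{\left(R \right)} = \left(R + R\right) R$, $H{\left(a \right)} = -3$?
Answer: $\frac{1}{902} \approx 0.0011086$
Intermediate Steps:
$c{\left(R \right)} = 2 R^{2}$ ($c{\left(R \right)} = 2 R R = 2 R^{2}$)
$S = 21$ ($S = 2 \left(-3\right)^{2} + 3 = 2 \cdot 9 + 3 = 18 + 3 = 21$)
$o{\left(z,t \right)} = -63 + t$ ($o{\left(z,t \right)} = 21 \left(-3\right) + t = -63 + t$)
$\frac{1}{111 o{\left(-4,-2 \right)} + 8117} = \frac{1}{111 \left(-63 - 2\right) + 8117} = \frac{1}{111 \left(-65\right) + 8117} = \frac{1}{-7215 + 8117} = \frac{1}{902}$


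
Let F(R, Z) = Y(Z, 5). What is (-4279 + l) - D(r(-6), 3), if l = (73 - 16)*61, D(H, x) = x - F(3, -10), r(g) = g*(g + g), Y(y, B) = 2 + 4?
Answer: -799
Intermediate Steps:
Y(y, B) = 6
F(R, Z) = 6
r(g) = 2*g² (r(g) = g*(2*g) = 2*g²)
D(H, x) = -6 + x (D(H, x) = x - 1*6 = x - 6 = -6 + x)
l = 3477 (l = 57*61 = 3477)
(-4279 + l) - D(r(-6), 3) = (-4279 + 3477) - (-6 + 3) = -802 - 1*(-3) = -802 + 3 = -799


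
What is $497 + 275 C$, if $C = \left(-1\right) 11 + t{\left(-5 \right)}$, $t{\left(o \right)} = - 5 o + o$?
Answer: $2972$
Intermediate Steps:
$t{\left(o \right)} = - 4 o$
$C = 9$ ($C = \left(-1\right) 11 - -20 = -11 + 20 = 9$)
$497 + 275 C = 497 + 275 \cdot 9 = 497 + 2475 = 2972$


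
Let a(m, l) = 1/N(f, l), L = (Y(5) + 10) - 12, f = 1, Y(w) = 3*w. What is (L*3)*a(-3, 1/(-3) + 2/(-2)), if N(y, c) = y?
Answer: 39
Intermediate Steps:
L = 13 (L = (3*5 + 10) - 12 = (15 + 10) - 12 = 25 - 12 = 13)
a(m, l) = 1 (a(m, l) = 1/1 = 1)
(L*3)*a(-3, 1/(-3) + 2/(-2)) = (13*3)*1 = 39*1 = 39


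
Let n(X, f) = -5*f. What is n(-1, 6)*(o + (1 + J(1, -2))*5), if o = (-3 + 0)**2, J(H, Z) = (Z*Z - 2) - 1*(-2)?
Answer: -1020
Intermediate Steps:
J(H, Z) = Z**2 (J(H, Z) = (Z**2 - 2) + 2 = (-2 + Z**2) + 2 = Z**2)
o = 9 (o = (-3)**2 = 9)
n(-1, 6)*(o + (1 + J(1, -2))*5) = (-5*6)*(9 + (1 + (-2)**2)*5) = -30*(9 + (1 + 4)*5) = -30*(9 + 5*5) = -30*(9 + 25) = -30*34 = -1020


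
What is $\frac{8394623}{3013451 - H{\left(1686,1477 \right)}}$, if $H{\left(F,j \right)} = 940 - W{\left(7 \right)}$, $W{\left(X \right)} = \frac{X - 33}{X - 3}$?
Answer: $\frac{16789246}{6025009} \approx 2.7866$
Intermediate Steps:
$W{\left(X \right)} = \frac{-33 + X}{-3 + X}$
$H{\left(F,j \right)} = \frac{1893}{2}$ ($H{\left(F,j \right)} = 940 - \frac{-33 + 7}{-3 + 7} = 940 - \frac{1}{4} \left(-26\right) = 940 - - \frac{13}{2} = 940 + \frac{13}{2} = \frac{1893}{2}$)
$\frac{8394623}{3013451 - H{\left(1686,1477 \right)}} = \frac{8394623}{3013451 - \frac{1893}{2}} = \frac{8394623}{\frac{6025009}{2}} = 8394623 \cdot \frac{2}{6025009} = \frac{16789246}{6025009}$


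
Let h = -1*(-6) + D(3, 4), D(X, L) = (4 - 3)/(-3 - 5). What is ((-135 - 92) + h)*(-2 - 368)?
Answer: 327265/4 ≈ 81816.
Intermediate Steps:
D(X, L) = -1/8 (D(X, L) = 1/(-8) = 1*(-1/8) = -1/8)
h = 47/8 (h = -1*(-6) - 1/8 = 6 - 1/8 = 47/8 ≈ 5.8750)
((-135 - 92) + h)*(-2 - 368) = ((-135 - 92) + 47/8)*(-2 - 368) = (-227 + 47/8)*(-370) = -1769/8*(-370) = 327265/4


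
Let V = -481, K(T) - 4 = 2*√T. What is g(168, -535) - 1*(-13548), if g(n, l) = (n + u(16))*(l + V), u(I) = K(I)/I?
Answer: -157902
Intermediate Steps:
K(T) = 4 + 2*√T
u(I) = (4 + 2*√I)/I
g(n, l) = (-481 + l)*(¾ + n) (g(n, l) = (n + 2*(2 + √16)/16)*(l - 481) = (n + 2*(1/16)*(2 + 4))*(-481 + l) = (n + 2*(1/16)*6)*(-481 + l) = (n + ¾)*(-481 + l) = (¾ + n)*(-481 + l) = (-481 + l)*(¾ + n))
g(168, -535) - 1*(-13548) = (-1443/4 - 481*168 + (¾)*(-535) - 535*168) - 1*(-13548) = (-1443/4 - 80808 - 1605/4 - 89880) + 13548 = -171450 + 13548 = -157902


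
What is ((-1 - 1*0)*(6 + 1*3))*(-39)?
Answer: 351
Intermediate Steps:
((-1 - 1*0)*(6 + 1*3))*(-39) = ((-1 + 0)*(6 + 3))*(-39) = -1*9*(-39) = -9*(-39) = 351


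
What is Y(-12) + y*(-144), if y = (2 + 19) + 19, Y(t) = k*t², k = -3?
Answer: -6192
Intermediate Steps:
Y(t) = -3*t²
y = 40 (y = 21 + 19 = 40)
Y(-12) + y*(-144) = -3*(-12)² + 40*(-144) = -3*144 - 5760 = -432 - 5760 = -6192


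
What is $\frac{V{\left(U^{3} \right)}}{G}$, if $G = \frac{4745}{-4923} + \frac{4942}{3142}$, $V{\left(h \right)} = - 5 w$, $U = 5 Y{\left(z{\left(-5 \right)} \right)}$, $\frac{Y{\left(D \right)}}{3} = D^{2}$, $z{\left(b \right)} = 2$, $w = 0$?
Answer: $0$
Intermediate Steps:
$Y{\left(D \right)} = 3 D^{2}$
$U = 60$ ($U = 5 \cdot 3 \cdot 2^{2} = 5 \cdot 3 \cdot 4 = 5 \cdot 12 = 60$)
$V{\left(h \right)} = 0$ ($V{\left(h \right)} = \left(-5\right) 0 = 0$)
$G = \frac{4710338}{7734033}$ ($G = 4745 \left(- \frac{1}{4923}\right) + 4942 \cdot \frac{1}{3142} = - \frac{4745}{4923} + \frac{2471}{1571} = \frac{4710338}{7734033} \approx 0.60904$)
$\frac{V{\left(U^{3} \right)}}{G} = \frac{0}{\frac{4710338}{7734033}} = 0 \cdot \frac{7734033}{4710338} = 0$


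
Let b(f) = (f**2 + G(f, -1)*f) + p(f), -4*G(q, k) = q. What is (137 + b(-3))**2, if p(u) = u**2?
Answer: 373321/16 ≈ 23333.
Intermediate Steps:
G(q, k) = -q/4
b(f) = 7*f**2/4 (b(f) = (f**2 + (-f/4)*f) + f**2 = (f**2 - f**2/4) + f**2 = 3*f**2/4 + f**2 = 7*f**2/4)
(137 + b(-3))**2 = (137 + (7/4)*(-3)**2)**2 = (137 + (7/4)*9)**2 = (137 + 63/4)**2 = (611/4)**2 = 373321/16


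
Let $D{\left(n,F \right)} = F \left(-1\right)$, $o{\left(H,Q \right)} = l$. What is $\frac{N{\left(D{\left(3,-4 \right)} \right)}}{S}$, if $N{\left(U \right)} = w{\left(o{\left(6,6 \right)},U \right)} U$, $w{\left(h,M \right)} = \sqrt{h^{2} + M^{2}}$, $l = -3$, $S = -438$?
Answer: $- \frac{10}{219} \approx -0.045662$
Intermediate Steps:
$o{\left(H,Q \right)} = -3$
$D{\left(n,F \right)} = - F$
$w{\left(h,M \right)} = \sqrt{M^{2} + h^{2}}$
$N{\left(U \right)} = U \sqrt{9 + U^{2}}$ ($N{\left(U \right)} = \sqrt{U^{2} + \left(-3\right)^{2}} U = \sqrt{U^{2} + 9} U = \sqrt{9 + U^{2}} U = U \sqrt{9 + U^{2}}$)
$\frac{N{\left(D{\left(3,-4 \right)} \right)}}{S} = \frac{\left(-1\right) \left(-4\right) \sqrt{9 + \left(\left(-1\right) \left(-4\right)\right)^{2}}}{-438} = 4 \sqrt{9 + 4^{2}} \left(- \frac{1}{438}\right) = 4 \sqrt{9 + 16} \left(- \frac{1}{438}\right) = 4 \sqrt{25} \left(- \frac{1}{438}\right) = 4 \cdot 5 \left(- \frac{1}{438}\right) = 20 \left(- \frac{1}{438}\right) = - \frac{10}{219}$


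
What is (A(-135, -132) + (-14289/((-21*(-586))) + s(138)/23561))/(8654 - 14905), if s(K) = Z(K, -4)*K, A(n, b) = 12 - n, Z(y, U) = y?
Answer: -14173039079/604141784722 ≈ -0.023460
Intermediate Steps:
s(K) = K**2 (s(K) = K*K = K**2)
(A(-135, -132) + (-14289/((-21*(-586))) + s(138)/23561))/(8654 - 14905) = ((12 - 1*(-135)) + (-14289/((-21*(-586))) + 138**2/23561))/(8654 - 14905) = ((12 + 135) + (-14289/12306 + 19044*(1/23561)))/(-6251) = (147 + (-14289*1/12306 + 19044/23561))*(-1/6251) = (147 + (-4763/4102 + 19044/23561))*(-1/6251) = (147 - 34102555/96647222)*(-1/6251) = (14173039079/96647222)*(-1/6251) = -14173039079/604141784722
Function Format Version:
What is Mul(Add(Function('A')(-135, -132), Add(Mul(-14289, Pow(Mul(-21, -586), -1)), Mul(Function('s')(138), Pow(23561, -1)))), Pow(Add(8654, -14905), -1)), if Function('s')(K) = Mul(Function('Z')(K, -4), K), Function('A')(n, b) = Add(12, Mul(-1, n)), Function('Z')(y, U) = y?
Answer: Rational(-14173039079, 604141784722) ≈ -0.023460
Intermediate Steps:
Function('s')(K) = Pow(K, 2) (Function('s')(K) = Mul(K, K) = Pow(K, 2))
Mul(Add(Function('A')(-135, -132), Add(Mul(-14289, Pow(Mul(-21, -586), -1)), Mul(Function('s')(138), Pow(23561, -1)))), Pow(Add(8654, -14905), -1)) = Mul(Add(Add(12, Mul(-1, -135)), Add(Mul(-14289, Pow(Mul(-21, -586), -1)), Mul(Pow(138, 2), Pow(23561, -1)))), Pow(Add(8654, -14905), -1)) = Mul(Add(Add(12, 135), Add(Mul(-14289, Pow(12306, -1)), Mul(19044, Rational(1, 23561)))), Pow(-6251, -1)) = Mul(Add(147, Add(Mul(-14289, Rational(1, 12306)), Rational(19044, 23561))), Rational(-1, 6251)) = Mul(Add(147, Add(Rational(-4763, 4102), Rational(19044, 23561))), Rational(-1, 6251)) = Mul(Add(147, Rational(-34102555, 96647222)), Rational(-1, 6251)) = Mul(Rational(14173039079, 96647222), Rational(-1, 6251)) = Rational(-14173039079, 604141784722)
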